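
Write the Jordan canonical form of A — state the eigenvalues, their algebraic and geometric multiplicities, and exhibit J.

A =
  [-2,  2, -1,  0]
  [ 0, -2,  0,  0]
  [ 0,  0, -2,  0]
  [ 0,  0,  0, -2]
J_2(-2) ⊕ J_1(-2) ⊕ J_1(-2)

The characteristic polynomial is
  det(x·I − A) = x^4 + 8*x^3 + 24*x^2 + 32*x + 16 = (x + 2)^4

Eigenvalues and multiplicities (the geometric multiplicity of λ is n − rank(A − λI), which equals the number of Jordan blocks for λ):
  λ = -2: algebraic multiplicity = 4, geometric multiplicity = 3

Determining the block sizes for each eigenvalue:
  λ = -2: 3 blocks summing to 4 forces exactly one block of size 2 and the rest size 1 → block sizes [2, 1, 1]

Assembling the blocks gives a Jordan form
J =
  [-2,  1,  0,  0]
  [ 0, -2,  0,  0]
  [ 0,  0, -2,  0]
  [ 0,  0,  0, -2]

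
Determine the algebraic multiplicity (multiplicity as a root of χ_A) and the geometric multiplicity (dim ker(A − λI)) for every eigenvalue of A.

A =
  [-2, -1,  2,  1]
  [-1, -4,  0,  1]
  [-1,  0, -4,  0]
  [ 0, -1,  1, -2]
λ = -3: alg = 4, geom = 2

Step 1 — factor the characteristic polynomial to read off the algebraic multiplicities:
  χ_A(x) = (x + 3)^4

Step 2 — compute geometric multiplicities via the rank-nullity identity g(λ) = n − rank(A − λI):
  rank(A − (-3)·I) = 2, so dim ker(A − (-3)·I) = n − 2 = 2

Summary:
  λ = -3: algebraic multiplicity = 4, geometric multiplicity = 2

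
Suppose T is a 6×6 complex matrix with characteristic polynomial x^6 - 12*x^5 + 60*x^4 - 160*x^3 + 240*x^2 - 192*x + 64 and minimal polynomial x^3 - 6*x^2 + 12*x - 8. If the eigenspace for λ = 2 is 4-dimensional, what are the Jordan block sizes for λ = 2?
Block sizes for λ = 2: [3, 1, 1, 1]

Step 1 — from the characteristic polynomial, algebraic multiplicity of λ = 2 is 6. From dim ker(T − (2)·I) = 4, there are exactly 4 Jordan blocks for λ = 2.
Step 2 — from the minimal polynomial, the factor (x − 2)^3 tells us the largest block for λ = 2 has size 3.
Step 3 — with total size 6, 4 blocks, and largest block 3, the block sizes (in nonincreasing order) are [3, 1, 1, 1].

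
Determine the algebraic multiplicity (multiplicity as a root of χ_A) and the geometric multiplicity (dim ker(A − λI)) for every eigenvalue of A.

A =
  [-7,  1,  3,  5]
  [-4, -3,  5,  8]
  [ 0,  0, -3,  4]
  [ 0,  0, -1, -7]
λ = -5: alg = 4, geom = 2

Step 1 — factor the characteristic polynomial to read off the algebraic multiplicities:
  χ_A(x) = (x + 5)^4

Step 2 — compute geometric multiplicities via the rank-nullity identity g(λ) = n − rank(A − λI):
  rank(A − (-5)·I) = 2, so dim ker(A − (-5)·I) = n − 2 = 2

Summary:
  λ = -5: algebraic multiplicity = 4, geometric multiplicity = 2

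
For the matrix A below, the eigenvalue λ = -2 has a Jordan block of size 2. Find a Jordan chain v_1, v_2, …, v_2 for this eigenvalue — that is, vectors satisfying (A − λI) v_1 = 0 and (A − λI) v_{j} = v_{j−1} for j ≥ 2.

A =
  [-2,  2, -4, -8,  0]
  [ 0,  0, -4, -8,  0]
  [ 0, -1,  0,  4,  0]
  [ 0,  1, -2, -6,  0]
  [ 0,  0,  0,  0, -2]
A Jordan chain for λ = -2 of length 2:
v_1 = (2, 2, -1, 1, 0)ᵀ
v_2 = (0, 1, 0, 0, 0)ᵀ

Let N = A − (-2)·I. We want v_2 with N^2 v_2 = 0 but N^1 v_2 ≠ 0; then v_{j-1} := N · v_j for j = 2, …, 2.

Pick v_2 = (0, 1, 0, 0, 0)ᵀ.
Then v_1 = N · v_2 = (2, 2, -1, 1, 0)ᵀ.

Sanity check: (A − (-2)·I) v_1 = (0, 0, 0, 0, 0)ᵀ = 0. ✓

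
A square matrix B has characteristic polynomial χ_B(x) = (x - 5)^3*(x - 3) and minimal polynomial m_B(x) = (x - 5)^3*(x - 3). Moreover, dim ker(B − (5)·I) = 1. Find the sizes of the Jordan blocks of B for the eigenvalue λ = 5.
Block sizes for λ = 5: [3]

Step 1 — from the characteristic polynomial, algebraic multiplicity of λ = 5 is 3. From dim ker(B − (5)·I) = 1, there are exactly 1 Jordan blocks for λ = 5.
Step 2 — from the minimal polynomial, the factor (x − 5)^3 tells us the largest block for λ = 5 has size 3.
Step 3 — with total size 3, 1 blocks, and largest block 3, the block sizes (in nonincreasing order) are [3].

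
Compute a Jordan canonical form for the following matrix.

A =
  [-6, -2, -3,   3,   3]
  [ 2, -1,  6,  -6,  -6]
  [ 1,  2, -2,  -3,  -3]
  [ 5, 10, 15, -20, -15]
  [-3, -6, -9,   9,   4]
J_2(-5) ⊕ J_1(-5) ⊕ J_1(-5) ⊕ J_1(-5)

The characteristic polynomial is
  det(x·I − A) = x^5 + 25*x^4 + 250*x^3 + 1250*x^2 + 3125*x + 3125 = (x + 5)^5

Eigenvalues and multiplicities (the geometric multiplicity of λ is n − rank(A − λI), which equals the number of Jordan blocks for λ):
  λ = -5: algebraic multiplicity = 5, geometric multiplicity = 4

Determining the block sizes for each eigenvalue:
  λ = -5: 4 blocks summing to 5 forces exactly one block of size 2 and the rest size 1 → block sizes [2, 1, 1, 1]

Assembling the blocks gives a Jordan form
J =
  [-5,  1,  0,  0,  0]
  [ 0, -5,  0,  0,  0]
  [ 0,  0, -5,  0,  0]
  [ 0,  0,  0, -5,  0]
  [ 0,  0,  0,  0, -5]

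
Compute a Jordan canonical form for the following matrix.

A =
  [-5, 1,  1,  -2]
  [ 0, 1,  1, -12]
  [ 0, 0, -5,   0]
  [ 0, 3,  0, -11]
J_3(-5) ⊕ J_1(-5)

The characteristic polynomial is
  det(x·I − A) = x^4 + 20*x^3 + 150*x^2 + 500*x + 625 = (x + 5)^4

Eigenvalues and multiplicities (the geometric multiplicity of λ is n − rank(A − λI), which equals the number of Jordan blocks for λ):
  λ = -5: algebraic multiplicity = 4, geometric multiplicity = 2

Determining the block sizes for each eigenvalue:
  λ = -5: with am = 4 and gm = 2, the partition is not yet determined (e.g. several partitions of 4 into 2 parts exist). Let N = A − (-5)·I. Computing rank(N^1) = 2, rank(N^2) = 1, rank(N^3) = 0; the number of blocks of size ≥ j is rank(N^{j−1}) − rank(N^j), giving [2, 1, 1]. So we have 1 block(s) of size 3, 1 block(s) of size 1 → block sizes [3, 1]

Assembling the blocks gives a Jordan form
J =
  [-5,  1,  0,  0]
  [ 0, -5,  1,  0]
  [ 0,  0, -5,  0]
  [ 0,  0,  0, -5]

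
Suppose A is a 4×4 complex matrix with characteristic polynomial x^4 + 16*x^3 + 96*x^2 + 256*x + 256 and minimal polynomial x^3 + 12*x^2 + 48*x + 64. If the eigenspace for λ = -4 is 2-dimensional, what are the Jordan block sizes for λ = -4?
Block sizes for λ = -4: [3, 1]

Step 1 — from the characteristic polynomial, algebraic multiplicity of λ = -4 is 4. From dim ker(A − (-4)·I) = 2, there are exactly 2 Jordan blocks for λ = -4.
Step 2 — from the minimal polynomial, the factor (x + 4)^3 tells us the largest block for λ = -4 has size 3.
Step 3 — with total size 4, 2 blocks, and largest block 3, the block sizes (in nonincreasing order) are [3, 1].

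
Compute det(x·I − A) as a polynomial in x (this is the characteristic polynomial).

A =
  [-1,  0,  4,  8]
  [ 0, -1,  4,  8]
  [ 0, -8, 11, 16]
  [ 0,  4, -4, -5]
x^4 - 4*x^3 - 2*x^2 + 12*x + 9

Expanding det(x·I − A) (e.g. by cofactor expansion or by noting that A is similar to its Jordan form J, which has the same characteristic polynomial as A) gives
  χ_A(x) = x^4 - 4*x^3 - 2*x^2 + 12*x + 9
which factors as (x - 3)^2*(x + 1)^2. The eigenvalues (with algebraic multiplicities) are λ = -1 with multiplicity 2, λ = 3 with multiplicity 2.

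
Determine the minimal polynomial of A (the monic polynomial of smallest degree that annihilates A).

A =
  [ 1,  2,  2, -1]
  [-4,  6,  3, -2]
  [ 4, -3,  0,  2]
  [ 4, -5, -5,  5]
x^3 - 9*x^2 + 27*x - 27

The characteristic polynomial is χ_A(x) = (x - 3)^4, so the eigenvalues are known. The minimal polynomial is
  m_A(x) = Π_λ (x − λ)^{k_λ}
where k_λ is the size of the *largest* Jordan block for λ (equivalently, the smallest k with (A − λI)^k v = 0 for every generalised eigenvector v of λ).

  λ = 3: largest Jordan block has size 3, contributing (x − 3)^3

So m_A(x) = (x - 3)^3 = x^3 - 9*x^2 + 27*x - 27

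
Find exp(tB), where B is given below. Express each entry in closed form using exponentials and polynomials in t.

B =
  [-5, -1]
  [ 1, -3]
e^{tB} =
  [-t*exp(-4*t) + exp(-4*t), -t*exp(-4*t)]
  [t*exp(-4*t), t*exp(-4*t) + exp(-4*t)]

Strategy: write B = P · J · P⁻¹ where J is a Jordan canonical form, so e^{tB} = P · e^{tJ} · P⁻¹, and e^{tJ} can be computed block-by-block.

B has Jordan form
J =
  [-4,  1]
  [ 0, -4]
(up to reordering of blocks).

Per-block formulas:
  For a 2×2 Jordan block J_2(-4): exp(t · J_2(-4)) = e^(-4t)·(I + t·N), where N is the 2×2 nilpotent shift.

After assembling e^{tJ} and conjugating by P, we get:

e^{tB} =
  [-t*exp(-4*t) + exp(-4*t), -t*exp(-4*t)]
  [t*exp(-4*t), t*exp(-4*t) + exp(-4*t)]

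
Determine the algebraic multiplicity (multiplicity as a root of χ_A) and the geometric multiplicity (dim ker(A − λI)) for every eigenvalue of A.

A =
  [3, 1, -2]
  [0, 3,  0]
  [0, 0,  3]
λ = 3: alg = 3, geom = 2

Step 1 — factor the characteristic polynomial to read off the algebraic multiplicities:
  χ_A(x) = (x - 3)^3

Step 2 — compute geometric multiplicities via the rank-nullity identity g(λ) = n − rank(A − λI):
  rank(A − (3)·I) = 1, so dim ker(A − (3)·I) = n − 1 = 2

Summary:
  λ = 3: algebraic multiplicity = 3, geometric multiplicity = 2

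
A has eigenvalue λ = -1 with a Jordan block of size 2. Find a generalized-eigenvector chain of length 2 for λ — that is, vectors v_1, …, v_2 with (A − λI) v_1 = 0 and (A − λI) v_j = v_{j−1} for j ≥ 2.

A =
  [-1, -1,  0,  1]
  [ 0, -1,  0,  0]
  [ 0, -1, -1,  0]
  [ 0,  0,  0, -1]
A Jordan chain for λ = -1 of length 2:
v_1 = (-1, 0, -1, 0)ᵀ
v_2 = (0, 1, 0, 0)ᵀ

Let N = A − (-1)·I. We want v_2 with N^2 v_2 = 0 but N^1 v_2 ≠ 0; then v_{j-1} := N · v_j for j = 2, …, 2.

Pick v_2 = (0, 1, 0, 0)ᵀ.
Then v_1 = N · v_2 = (-1, 0, -1, 0)ᵀ.

Sanity check: (A − (-1)·I) v_1 = (0, 0, 0, 0)ᵀ = 0. ✓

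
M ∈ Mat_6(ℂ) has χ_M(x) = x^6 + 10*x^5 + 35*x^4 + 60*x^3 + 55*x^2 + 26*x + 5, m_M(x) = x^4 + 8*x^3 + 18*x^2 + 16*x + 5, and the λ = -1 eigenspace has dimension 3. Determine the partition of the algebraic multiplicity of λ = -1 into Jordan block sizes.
Block sizes for λ = -1: [3, 1, 1]

Step 1 — from the characteristic polynomial, algebraic multiplicity of λ = -1 is 5. From dim ker(M − (-1)·I) = 3, there are exactly 3 Jordan blocks for λ = -1.
Step 2 — from the minimal polynomial, the factor (x + 1)^3 tells us the largest block for λ = -1 has size 3.
Step 3 — with total size 5, 3 blocks, and largest block 3, the block sizes (in nonincreasing order) are [3, 1, 1].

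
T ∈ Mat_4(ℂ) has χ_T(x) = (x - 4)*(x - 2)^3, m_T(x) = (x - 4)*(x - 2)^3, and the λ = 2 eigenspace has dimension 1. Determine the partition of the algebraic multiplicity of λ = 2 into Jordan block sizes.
Block sizes for λ = 2: [3]

Step 1 — from the characteristic polynomial, algebraic multiplicity of λ = 2 is 3. From dim ker(T − (2)·I) = 1, there are exactly 1 Jordan blocks for λ = 2.
Step 2 — from the minimal polynomial, the factor (x − 2)^3 tells us the largest block for λ = 2 has size 3.
Step 3 — with total size 3, 1 blocks, and largest block 3, the block sizes (in nonincreasing order) are [3].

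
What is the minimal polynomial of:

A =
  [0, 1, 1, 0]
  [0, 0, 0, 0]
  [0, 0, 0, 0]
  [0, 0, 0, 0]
x^2

The characteristic polynomial is χ_A(x) = x^4, so the eigenvalues are known. The minimal polynomial is
  m_A(x) = Π_λ (x − λ)^{k_λ}
where k_λ is the size of the *largest* Jordan block for λ (equivalently, the smallest k with (A − λI)^k v = 0 for every generalised eigenvector v of λ).

  λ = 0: largest Jordan block has size 2, contributing (x − 0)^2

So m_A(x) = x^2 = x^2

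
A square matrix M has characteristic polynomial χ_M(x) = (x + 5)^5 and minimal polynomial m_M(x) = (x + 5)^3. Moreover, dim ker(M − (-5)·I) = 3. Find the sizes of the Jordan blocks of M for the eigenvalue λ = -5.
Block sizes for λ = -5: [3, 1, 1]

Step 1 — from the characteristic polynomial, algebraic multiplicity of λ = -5 is 5. From dim ker(M − (-5)·I) = 3, there are exactly 3 Jordan blocks for λ = -5.
Step 2 — from the minimal polynomial, the factor (x + 5)^3 tells us the largest block for λ = -5 has size 3.
Step 3 — with total size 5, 3 blocks, and largest block 3, the block sizes (in nonincreasing order) are [3, 1, 1].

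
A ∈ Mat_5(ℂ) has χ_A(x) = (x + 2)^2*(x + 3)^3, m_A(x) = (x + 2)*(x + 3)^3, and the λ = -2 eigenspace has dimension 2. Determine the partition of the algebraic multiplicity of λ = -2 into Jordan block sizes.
Block sizes for λ = -2: [1, 1]

Step 1 — from the characteristic polynomial, algebraic multiplicity of λ = -2 is 2. From dim ker(A − (-2)·I) = 2, there are exactly 2 Jordan blocks for λ = -2.
Step 2 — from the minimal polynomial, the factor (x + 2) tells us the largest block for λ = -2 has size 1.
Step 3 — with total size 2, 2 blocks, and largest block 1, the block sizes (in nonincreasing order) are [1, 1].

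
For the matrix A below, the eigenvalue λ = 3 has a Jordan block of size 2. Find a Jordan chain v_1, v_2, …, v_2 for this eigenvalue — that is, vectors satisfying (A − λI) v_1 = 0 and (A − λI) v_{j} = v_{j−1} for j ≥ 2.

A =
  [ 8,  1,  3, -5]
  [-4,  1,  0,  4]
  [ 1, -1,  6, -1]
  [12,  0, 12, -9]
A Jordan chain for λ = 3 of length 2:
v_1 = (1, -2, -1, 0)ᵀ
v_2 = (0, 1, 0, 0)ᵀ

Let N = A − (3)·I. We want v_2 with N^2 v_2 = 0 but N^1 v_2 ≠ 0; then v_{j-1} := N · v_j for j = 2, …, 2.

Pick v_2 = (0, 1, 0, 0)ᵀ.
Then v_1 = N · v_2 = (1, -2, -1, 0)ᵀ.

Sanity check: (A − (3)·I) v_1 = (0, 0, 0, 0)ᵀ = 0. ✓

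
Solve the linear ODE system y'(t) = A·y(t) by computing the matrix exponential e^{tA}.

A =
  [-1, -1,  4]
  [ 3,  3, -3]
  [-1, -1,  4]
e^{tA} =
  [-t*exp(3*t) + 1, -t*exp(3*t), t*exp(3*t) + exp(3*t) - 1]
  [exp(3*t) - 1, exp(3*t), 1 - exp(3*t)]
  [-t*exp(3*t), -t*exp(3*t), t*exp(3*t) + exp(3*t)]

Strategy: write A = P · J · P⁻¹ where J is a Jordan canonical form, so e^{tA} = P · e^{tJ} · P⁻¹, and e^{tJ} can be computed block-by-block.

A has Jordan form
J =
  [0, 0, 0]
  [0, 3, 1]
  [0, 0, 3]
(up to reordering of blocks).

Per-block formulas:
  For a 1×1 block at λ = 0: exp(t · [0]) = [e^(0t)].
  For a 2×2 Jordan block J_2(3): exp(t · J_2(3)) = e^(3t)·(I + t·N), where N is the 2×2 nilpotent shift.

After assembling e^{tJ} and conjugating by P, we get:

e^{tA} =
  [-t*exp(3*t) + 1, -t*exp(3*t), t*exp(3*t) + exp(3*t) - 1]
  [exp(3*t) - 1, exp(3*t), 1 - exp(3*t)]
  [-t*exp(3*t), -t*exp(3*t), t*exp(3*t) + exp(3*t)]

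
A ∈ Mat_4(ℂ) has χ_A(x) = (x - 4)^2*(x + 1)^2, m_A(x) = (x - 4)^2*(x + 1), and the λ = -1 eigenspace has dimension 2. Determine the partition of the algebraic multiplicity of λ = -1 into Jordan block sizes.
Block sizes for λ = -1: [1, 1]

Step 1 — from the characteristic polynomial, algebraic multiplicity of λ = -1 is 2. From dim ker(A − (-1)·I) = 2, there are exactly 2 Jordan blocks for λ = -1.
Step 2 — from the minimal polynomial, the factor (x + 1) tells us the largest block for λ = -1 has size 1.
Step 3 — with total size 2, 2 blocks, and largest block 1, the block sizes (in nonincreasing order) are [1, 1].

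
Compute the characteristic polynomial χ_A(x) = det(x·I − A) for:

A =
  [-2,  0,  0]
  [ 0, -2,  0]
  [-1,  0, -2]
x^3 + 6*x^2 + 12*x + 8

Expanding det(x·I − A) (e.g. by cofactor expansion or by noting that A is similar to its Jordan form J, which has the same characteristic polynomial as A) gives
  χ_A(x) = x^3 + 6*x^2 + 12*x + 8
which factors as (x + 2)^3. The eigenvalues (with algebraic multiplicities) are λ = -2 with multiplicity 3.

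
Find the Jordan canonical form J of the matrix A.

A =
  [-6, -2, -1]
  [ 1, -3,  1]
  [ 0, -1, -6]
J_3(-5)

The characteristic polynomial is
  det(x·I − A) = x^3 + 15*x^2 + 75*x + 125 = (x + 5)^3

Eigenvalues and multiplicities (the geometric multiplicity of λ is n − rank(A − λI), which equals the number of Jordan blocks for λ):
  λ = -5: algebraic multiplicity = 3, geometric multiplicity = 1

Determining the block sizes for each eigenvalue:
  λ = -5: one block (gm = 1), so the single block has size am = 3 → block sizes [3]

Assembling the blocks gives a Jordan form
J =
  [-5,  1,  0]
  [ 0, -5,  1]
  [ 0,  0, -5]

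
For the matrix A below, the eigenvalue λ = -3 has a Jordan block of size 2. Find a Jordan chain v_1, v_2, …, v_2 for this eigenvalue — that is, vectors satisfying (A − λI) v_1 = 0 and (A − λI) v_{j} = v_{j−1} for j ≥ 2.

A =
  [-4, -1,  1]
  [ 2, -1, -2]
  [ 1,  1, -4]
A Jordan chain for λ = -3 of length 2:
v_1 = (-1, 2, 1)ᵀ
v_2 = (1, 0, 0)ᵀ

Let N = A − (-3)·I. We want v_2 with N^2 v_2 = 0 but N^1 v_2 ≠ 0; then v_{j-1} := N · v_j for j = 2, …, 2.

Pick v_2 = (1, 0, 0)ᵀ.
Then v_1 = N · v_2 = (-1, 2, 1)ᵀ.

Sanity check: (A − (-3)·I) v_1 = (0, 0, 0)ᵀ = 0. ✓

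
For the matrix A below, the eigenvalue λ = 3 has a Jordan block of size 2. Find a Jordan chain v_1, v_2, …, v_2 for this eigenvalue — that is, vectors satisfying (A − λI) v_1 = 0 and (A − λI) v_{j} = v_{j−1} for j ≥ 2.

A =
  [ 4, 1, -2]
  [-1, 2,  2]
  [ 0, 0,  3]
A Jordan chain for λ = 3 of length 2:
v_1 = (1, -1, 0)ᵀ
v_2 = (1, 0, 0)ᵀ

Let N = A − (3)·I. We want v_2 with N^2 v_2 = 0 but N^1 v_2 ≠ 0; then v_{j-1} := N · v_j for j = 2, …, 2.

Pick v_2 = (1, 0, 0)ᵀ.
Then v_1 = N · v_2 = (1, -1, 0)ᵀ.

Sanity check: (A − (3)·I) v_1 = (0, 0, 0)ᵀ = 0. ✓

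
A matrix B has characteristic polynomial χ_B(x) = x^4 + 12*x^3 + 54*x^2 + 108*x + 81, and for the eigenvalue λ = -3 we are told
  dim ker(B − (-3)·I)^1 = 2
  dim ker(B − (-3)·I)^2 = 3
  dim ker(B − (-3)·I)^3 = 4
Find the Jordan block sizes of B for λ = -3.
Block sizes for λ = -3: [3, 1]

From the dimensions of kernels of powers, the number of Jordan blocks of size at least j is d_j − d_{j−1} where d_j = dim ker(N^j) (with d_0 = 0). Computing the differences gives [2, 1, 1].
The number of blocks of size exactly k is (#blocks of size ≥ k) − (#blocks of size ≥ k + 1), so the partition is: 1 block(s) of size 1, 1 block(s) of size 3.
In nonincreasing order the block sizes are [3, 1].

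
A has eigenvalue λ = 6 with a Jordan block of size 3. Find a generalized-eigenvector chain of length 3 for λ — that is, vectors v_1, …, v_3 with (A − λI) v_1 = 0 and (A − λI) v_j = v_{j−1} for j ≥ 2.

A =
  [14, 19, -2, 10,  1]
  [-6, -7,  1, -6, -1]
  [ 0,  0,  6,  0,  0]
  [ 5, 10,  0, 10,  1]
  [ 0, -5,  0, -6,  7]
A Jordan chain for λ = 6 of length 3:
v_1 = (3, -1, 0, 0, -5)ᵀ
v_2 = (-2, 1, 0, 0, 0)ᵀ
v_3 = (0, 0, 1, 0, 0)ᵀ

Let N = A − (6)·I. We want v_3 with N^3 v_3 = 0 but N^2 v_3 ≠ 0; then v_{j-1} := N · v_j for j = 3, …, 2.

Pick v_3 = (0, 0, 1, 0, 0)ᵀ.
Then v_2 = N · v_3 = (-2, 1, 0, 0, 0)ᵀ.
Then v_1 = N · v_2 = (3, -1, 0, 0, -5)ᵀ.

Sanity check: (A − (6)·I) v_1 = (0, 0, 0, 0, 0)ᵀ = 0. ✓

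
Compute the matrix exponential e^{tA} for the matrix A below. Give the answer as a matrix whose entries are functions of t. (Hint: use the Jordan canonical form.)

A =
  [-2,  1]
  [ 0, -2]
e^{tA} =
  [exp(-2*t), t*exp(-2*t)]
  [0, exp(-2*t)]

Strategy: write A = P · J · P⁻¹ where J is a Jordan canonical form, so e^{tA} = P · e^{tJ} · P⁻¹, and e^{tJ} can be computed block-by-block.

A has Jordan form
J =
  [-2,  1]
  [ 0, -2]
(up to reordering of blocks).

Per-block formulas:
  For a 2×2 Jordan block J_2(-2): exp(t · J_2(-2)) = e^(-2t)·(I + t·N), where N is the 2×2 nilpotent shift.

After assembling e^{tJ} and conjugating by P, we get:

e^{tA} =
  [exp(-2*t), t*exp(-2*t)]
  [0, exp(-2*t)]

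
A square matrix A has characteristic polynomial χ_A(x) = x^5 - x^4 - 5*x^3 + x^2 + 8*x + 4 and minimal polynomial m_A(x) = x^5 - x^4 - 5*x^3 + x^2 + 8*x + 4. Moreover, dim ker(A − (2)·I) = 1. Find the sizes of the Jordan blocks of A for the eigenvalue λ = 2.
Block sizes for λ = 2: [2]

Step 1 — from the characteristic polynomial, algebraic multiplicity of λ = 2 is 2. From dim ker(A − (2)·I) = 1, there are exactly 1 Jordan blocks for λ = 2.
Step 2 — from the minimal polynomial, the factor (x − 2)^2 tells us the largest block for λ = 2 has size 2.
Step 3 — with total size 2, 1 blocks, and largest block 2, the block sizes (in nonincreasing order) are [2].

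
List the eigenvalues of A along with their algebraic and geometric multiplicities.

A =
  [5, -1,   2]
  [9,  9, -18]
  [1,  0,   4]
λ = 6: alg = 3, geom = 1

Step 1 — factor the characteristic polynomial to read off the algebraic multiplicities:
  χ_A(x) = (x - 6)^3

Step 2 — compute geometric multiplicities via the rank-nullity identity g(λ) = n − rank(A − λI):
  rank(A − (6)·I) = 2, so dim ker(A − (6)·I) = n − 2 = 1

Summary:
  λ = 6: algebraic multiplicity = 3, geometric multiplicity = 1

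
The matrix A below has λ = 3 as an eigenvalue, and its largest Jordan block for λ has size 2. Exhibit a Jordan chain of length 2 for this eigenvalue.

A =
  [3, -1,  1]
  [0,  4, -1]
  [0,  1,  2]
A Jordan chain for λ = 3 of length 2:
v_1 = (-1, 1, 1)ᵀ
v_2 = (0, 1, 0)ᵀ

Let N = A − (3)·I. We want v_2 with N^2 v_2 = 0 but N^1 v_2 ≠ 0; then v_{j-1} := N · v_j for j = 2, …, 2.

Pick v_2 = (0, 1, 0)ᵀ.
Then v_1 = N · v_2 = (-1, 1, 1)ᵀ.

Sanity check: (A − (3)·I) v_1 = (0, 0, 0)ᵀ = 0. ✓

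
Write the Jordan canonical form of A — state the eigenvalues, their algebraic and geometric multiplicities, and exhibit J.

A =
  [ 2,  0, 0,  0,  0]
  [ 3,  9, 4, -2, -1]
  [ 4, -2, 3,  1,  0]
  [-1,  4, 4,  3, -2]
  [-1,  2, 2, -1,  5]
J_1(2) ⊕ J_3(5) ⊕ J_1(5)

The characteristic polynomial is
  det(x·I − A) = x^5 - 22*x^4 + 190*x^3 - 800*x^2 + 1625*x - 1250 = (x - 5)^4*(x - 2)

Eigenvalues and multiplicities (the geometric multiplicity of λ is n − rank(A − λI), which equals the number of Jordan blocks for λ):
  λ = 2: algebraic multiplicity = 1, geometric multiplicity = 1
  λ = 5: algebraic multiplicity = 4, geometric multiplicity = 2

Determining the block sizes for each eigenvalue:
  λ = 2: one block (gm = 1), so the single block has size am = 1 → block sizes [1]
  λ = 5: with am = 4 and gm = 2, the partition is not yet determined (e.g. several partitions of 4 into 2 parts exist). Let N = A − (5)·I. Computing rank(N^1) = 3, rank(N^2) = 2, rank(N^3) = 1; the number of blocks of size ≥ j is rank(N^{j−1}) − rank(N^j), giving [2, 1, 1]. So we have 1 block(s) of size 3, 1 block(s) of size 1 → block sizes [3, 1]

Assembling the blocks gives a Jordan form
J =
  [2, 0, 0, 0, 0]
  [0, 5, 1, 0, 0]
  [0, 0, 5, 1, 0]
  [0, 0, 0, 5, 0]
  [0, 0, 0, 0, 5]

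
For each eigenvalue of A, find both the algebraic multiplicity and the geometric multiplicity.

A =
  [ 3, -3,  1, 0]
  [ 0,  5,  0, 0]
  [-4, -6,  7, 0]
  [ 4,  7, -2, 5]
λ = 5: alg = 4, geom = 2

Step 1 — factor the characteristic polynomial to read off the algebraic multiplicities:
  χ_A(x) = (x - 5)^4

Step 2 — compute geometric multiplicities via the rank-nullity identity g(λ) = n − rank(A − λI):
  rank(A − (5)·I) = 2, so dim ker(A − (5)·I) = n − 2 = 2

Summary:
  λ = 5: algebraic multiplicity = 4, geometric multiplicity = 2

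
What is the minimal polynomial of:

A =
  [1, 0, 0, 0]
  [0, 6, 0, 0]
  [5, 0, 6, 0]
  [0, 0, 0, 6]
x^2 - 7*x + 6

The characteristic polynomial is χ_A(x) = (x - 6)^3*(x - 1), so the eigenvalues are known. The minimal polynomial is
  m_A(x) = Π_λ (x − λ)^{k_λ}
where k_λ is the size of the *largest* Jordan block for λ (equivalently, the smallest k with (A − λI)^k v = 0 for every generalised eigenvector v of λ).

  λ = 1: largest Jordan block has size 1, contributing (x − 1)
  λ = 6: largest Jordan block has size 1, contributing (x − 6)

So m_A(x) = (x - 6)*(x - 1) = x^2 - 7*x + 6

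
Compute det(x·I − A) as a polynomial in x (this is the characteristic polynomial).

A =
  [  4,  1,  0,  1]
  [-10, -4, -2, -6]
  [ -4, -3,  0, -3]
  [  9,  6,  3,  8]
x^4 - 8*x^3 + 24*x^2 - 32*x + 16

Expanding det(x·I − A) (e.g. by cofactor expansion or by noting that A is similar to its Jordan form J, which has the same characteristic polynomial as A) gives
  χ_A(x) = x^4 - 8*x^3 + 24*x^2 - 32*x + 16
which factors as (x - 2)^4. The eigenvalues (with algebraic multiplicities) are λ = 2 with multiplicity 4.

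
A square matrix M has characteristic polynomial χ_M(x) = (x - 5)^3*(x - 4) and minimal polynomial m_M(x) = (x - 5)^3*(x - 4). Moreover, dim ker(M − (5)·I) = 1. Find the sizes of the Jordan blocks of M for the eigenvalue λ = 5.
Block sizes for λ = 5: [3]

Step 1 — from the characteristic polynomial, algebraic multiplicity of λ = 5 is 3. From dim ker(M − (5)·I) = 1, there are exactly 1 Jordan blocks for λ = 5.
Step 2 — from the minimal polynomial, the factor (x − 5)^3 tells us the largest block for λ = 5 has size 3.
Step 3 — with total size 3, 1 blocks, and largest block 3, the block sizes (in nonincreasing order) are [3].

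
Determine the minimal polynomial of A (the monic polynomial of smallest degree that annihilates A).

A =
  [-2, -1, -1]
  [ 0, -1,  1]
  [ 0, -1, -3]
x^2 + 4*x + 4

The characteristic polynomial is χ_A(x) = (x + 2)^3, so the eigenvalues are known. The minimal polynomial is
  m_A(x) = Π_λ (x − λ)^{k_λ}
where k_λ is the size of the *largest* Jordan block for λ (equivalently, the smallest k with (A − λI)^k v = 0 for every generalised eigenvector v of λ).

  λ = -2: largest Jordan block has size 2, contributing (x + 2)^2

So m_A(x) = (x + 2)^2 = x^2 + 4*x + 4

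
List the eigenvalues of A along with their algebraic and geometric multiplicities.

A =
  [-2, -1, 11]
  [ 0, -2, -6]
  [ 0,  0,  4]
λ = -2: alg = 2, geom = 1; λ = 4: alg = 1, geom = 1

Step 1 — factor the characteristic polynomial to read off the algebraic multiplicities:
  χ_A(x) = (x - 4)*(x + 2)^2

Step 2 — compute geometric multiplicities via the rank-nullity identity g(λ) = n − rank(A − λI):
  rank(A − (-2)·I) = 2, so dim ker(A − (-2)·I) = n − 2 = 1
  rank(A − (4)·I) = 2, so dim ker(A − (4)·I) = n − 2 = 1

Summary:
  λ = -2: algebraic multiplicity = 2, geometric multiplicity = 1
  λ = 4: algebraic multiplicity = 1, geometric multiplicity = 1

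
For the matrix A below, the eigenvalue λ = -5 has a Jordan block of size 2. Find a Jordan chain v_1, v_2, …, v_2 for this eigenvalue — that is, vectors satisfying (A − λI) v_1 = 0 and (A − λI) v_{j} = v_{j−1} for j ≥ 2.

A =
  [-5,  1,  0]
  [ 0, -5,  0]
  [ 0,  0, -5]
A Jordan chain for λ = -5 of length 2:
v_1 = (1, 0, 0)ᵀ
v_2 = (0, 1, 0)ᵀ

Let N = A − (-5)·I. We want v_2 with N^2 v_2 = 0 but N^1 v_2 ≠ 0; then v_{j-1} := N · v_j for j = 2, …, 2.

Pick v_2 = (0, 1, 0)ᵀ.
Then v_1 = N · v_2 = (1, 0, 0)ᵀ.

Sanity check: (A − (-5)·I) v_1 = (0, 0, 0)ᵀ = 0. ✓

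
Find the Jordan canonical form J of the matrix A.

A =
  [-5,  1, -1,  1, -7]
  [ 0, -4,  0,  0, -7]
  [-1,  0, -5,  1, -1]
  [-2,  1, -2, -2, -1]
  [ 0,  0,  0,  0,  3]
J_2(-4) ⊕ J_2(-4) ⊕ J_1(3)

The characteristic polynomial is
  det(x·I − A) = x^5 + 13*x^4 + 48*x^3 - 32*x^2 - 512*x - 768 = (x - 3)*(x + 4)^4

Eigenvalues and multiplicities (the geometric multiplicity of λ is n − rank(A − λI), which equals the number of Jordan blocks for λ):
  λ = -4: algebraic multiplicity = 4, geometric multiplicity = 2
  λ = 3: algebraic multiplicity = 1, geometric multiplicity = 1

Determining the block sizes for each eigenvalue:
  λ = -4: with am = 4 and gm = 2, the partition is not yet determined (e.g. several partitions of 4 into 2 parts exist). Let N = A − (-4)·I. Computing rank(N^1) = 3, rank(N^2) = 1; the number of blocks of size ≥ j is rank(N^{j−1}) − rank(N^j), giving [2, 2]. So we have 2 block(s) of size 2 → block sizes [2, 2]
  λ = 3: one block (gm = 1), so the single block has size am = 1 → block sizes [1]

Assembling the blocks gives a Jordan form
J =
  [-4,  1,  0,  0, 0]
  [ 0, -4,  0,  0, 0]
  [ 0,  0, -4,  1, 0]
  [ 0,  0,  0, -4, 0]
  [ 0,  0,  0,  0, 3]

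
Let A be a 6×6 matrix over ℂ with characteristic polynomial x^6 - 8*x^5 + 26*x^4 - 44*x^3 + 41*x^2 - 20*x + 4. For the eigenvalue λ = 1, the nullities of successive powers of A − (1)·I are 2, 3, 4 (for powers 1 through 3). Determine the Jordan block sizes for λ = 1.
Block sizes for λ = 1: [3, 1]

From the dimensions of kernels of powers, the number of Jordan blocks of size at least j is d_j − d_{j−1} where d_j = dim ker(N^j) (with d_0 = 0). Computing the differences gives [2, 1, 1].
The number of blocks of size exactly k is (#blocks of size ≥ k) − (#blocks of size ≥ k + 1), so the partition is: 1 block(s) of size 1, 1 block(s) of size 3.
In nonincreasing order the block sizes are [3, 1].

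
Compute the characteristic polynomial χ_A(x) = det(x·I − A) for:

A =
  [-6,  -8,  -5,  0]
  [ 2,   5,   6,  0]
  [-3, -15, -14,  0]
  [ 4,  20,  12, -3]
x^4 + 18*x^3 + 120*x^2 + 350*x + 375

Expanding det(x·I − A) (e.g. by cofactor expansion or by noting that A is similar to its Jordan form J, which has the same characteristic polynomial as A) gives
  χ_A(x) = x^4 + 18*x^3 + 120*x^2 + 350*x + 375
which factors as (x + 3)*(x + 5)^3. The eigenvalues (with algebraic multiplicities) are λ = -5 with multiplicity 3, λ = -3 with multiplicity 1.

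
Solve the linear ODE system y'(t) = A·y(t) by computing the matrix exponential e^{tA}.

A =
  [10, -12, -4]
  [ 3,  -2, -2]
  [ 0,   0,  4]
e^{tA} =
  [6*t*exp(4*t) + exp(4*t), -12*t*exp(4*t), -4*t*exp(4*t)]
  [3*t*exp(4*t), -6*t*exp(4*t) + exp(4*t), -2*t*exp(4*t)]
  [0, 0, exp(4*t)]

Strategy: write A = P · J · P⁻¹ where J is a Jordan canonical form, so e^{tA} = P · e^{tJ} · P⁻¹, and e^{tJ} can be computed block-by-block.

A has Jordan form
J =
  [4, 1, 0]
  [0, 4, 0]
  [0, 0, 4]
(up to reordering of blocks).

Per-block formulas:
  For a 1×1 block at λ = 4: exp(t · [4]) = [e^(4t)].
  For a 2×2 Jordan block J_2(4): exp(t · J_2(4)) = e^(4t)·(I + t·N), where N is the 2×2 nilpotent shift.

After assembling e^{tJ} and conjugating by P, we get:

e^{tA} =
  [6*t*exp(4*t) + exp(4*t), -12*t*exp(4*t), -4*t*exp(4*t)]
  [3*t*exp(4*t), -6*t*exp(4*t) + exp(4*t), -2*t*exp(4*t)]
  [0, 0, exp(4*t)]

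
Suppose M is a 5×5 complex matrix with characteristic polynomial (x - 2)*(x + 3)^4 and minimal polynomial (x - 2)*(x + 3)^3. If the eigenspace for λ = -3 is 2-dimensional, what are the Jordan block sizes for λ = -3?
Block sizes for λ = -3: [3, 1]

Step 1 — from the characteristic polynomial, algebraic multiplicity of λ = -3 is 4. From dim ker(M − (-3)·I) = 2, there are exactly 2 Jordan blocks for λ = -3.
Step 2 — from the minimal polynomial, the factor (x + 3)^3 tells us the largest block for λ = -3 has size 3.
Step 3 — with total size 4, 2 blocks, and largest block 3, the block sizes (in nonincreasing order) are [3, 1].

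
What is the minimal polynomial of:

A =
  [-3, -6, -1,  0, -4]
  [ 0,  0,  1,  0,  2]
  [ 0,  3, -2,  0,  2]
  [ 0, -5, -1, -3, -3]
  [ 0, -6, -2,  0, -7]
x^3 + 9*x^2 + 27*x + 27

The characteristic polynomial is χ_A(x) = (x + 3)^5, so the eigenvalues are known. The minimal polynomial is
  m_A(x) = Π_λ (x − λ)^{k_λ}
where k_λ is the size of the *largest* Jordan block for λ (equivalently, the smallest k with (A − λI)^k v = 0 for every generalised eigenvector v of λ).

  λ = -3: largest Jordan block has size 3, contributing (x + 3)^3

So m_A(x) = (x + 3)^3 = x^3 + 9*x^2 + 27*x + 27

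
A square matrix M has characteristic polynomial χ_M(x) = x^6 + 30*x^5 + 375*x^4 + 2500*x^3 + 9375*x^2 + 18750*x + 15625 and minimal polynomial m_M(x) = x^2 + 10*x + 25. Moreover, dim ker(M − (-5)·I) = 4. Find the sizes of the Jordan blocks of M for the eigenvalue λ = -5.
Block sizes for λ = -5: [2, 2, 1, 1]

Step 1 — from the characteristic polynomial, algebraic multiplicity of λ = -5 is 6. From dim ker(M − (-5)·I) = 4, there are exactly 4 Jordan blocks for λ = -5.
Step 2 — from the minimal polynomial, the factor (x + 5)^2 tells us the largest block for λ = -5 has size 2.
Step 3 — with total size 6, 4 blocks, and largest block 2, the block sizes (in nonincreasing order) are [2, 2, 1, 1].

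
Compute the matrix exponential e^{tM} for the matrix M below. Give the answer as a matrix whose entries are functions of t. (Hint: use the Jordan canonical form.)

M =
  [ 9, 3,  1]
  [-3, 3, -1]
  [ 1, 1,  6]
e^{tM} =
  [t^2*exp(6*t)/2 + 3*t*exp(6*t) + exp(6*t), t^2*exp(6*t)/2 + 3*t*exp(6*t), t*exp(6*t)]
  [-t^2*exp(6*t)/2 - 3*t*exp(6*t), -t^2*exp(6*t)/2 - 3*t*exp(6*t) + exp(6*t), -t*exp(6*t)]
  [t*exp(6*t), t*exp(6*t), exp(6*t)]

Strategy: write M = P · J · P⁻¹ where J is a Jordan canonical form, so e^{tM} = P · e^{tJ} · P⁻¹, and e^{tJ} can be computed block-by-block.

M has Jordan form
J =
  [6, 1, 0]
  [0, 6, 1]
  [0, 0, 6]
(up to reordering of blocks).

Per-block formulas:
  For a 3×3 Jordan block J_3(6): exp(t · J_3(6)) = e^(6t)·(I + t·N + (t^2/2)·N^2), where N is the 3×3 nilpotent shift.

After assembling e^{tJ} and conjugating by P, we get:

e^{tM} =
  [t^2*exp(6*t)/2 + 3*t*exp(6*t) + exp(6*t), t^2*exp(6*t)/2 + 3*t*exp(6*t), t*exp(6*t)]
  [-t^2*exp(6*t)/2 - 3*t*exp(6*t), -t^2*exp(6*t)/2 - 3*t*exp(6*t) + exp(6*t), -t*exp(6*t)]
  [t*exp(6*t), t*exp(6*t), exp(6*t)]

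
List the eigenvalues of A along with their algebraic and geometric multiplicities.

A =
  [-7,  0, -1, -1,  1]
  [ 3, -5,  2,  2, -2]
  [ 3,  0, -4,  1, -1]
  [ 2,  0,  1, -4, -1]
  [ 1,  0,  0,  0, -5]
λ = -5: alg = 5, geom = 3

Step 1 — factor the characteristic polynomial to read off the algebraic multiplicities:
  χ_A(x) = (x + 5)^5

Step 2 — compute geometric multiplicities via the rank-nullity identity g(λ) = n − rank(A − λI):
  rank(A − (-5)·I) = 2, so dim ker(A − (-5)·I) = n − 2 = 3

Summary:
  λ = -5: algebraic multiplicity = 5, geometric multiplicity = 3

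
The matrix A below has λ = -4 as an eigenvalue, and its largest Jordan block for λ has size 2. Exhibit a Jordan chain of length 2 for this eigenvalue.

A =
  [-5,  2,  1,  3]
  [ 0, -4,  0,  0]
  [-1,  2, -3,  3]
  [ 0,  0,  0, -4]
A Jordan chain for λ = -4 of length 2:
v_1 = (-1, 0, -1, 0)ᵀ
v_2 = (1, 0, 0, 0)ᵀ

Let N = A − (-4)·I. We want v_2 with N^2 v_2 = 0 but N^1 v_2 ≠ 0; then v_{j-1} := N · v_j for j = 2, …, 2.

Pick v_2 = (1, 0, 0, 0)ᵀ.
Then v_1 = N · v_2 = (-1, 0, -1, 0)ᵀ.

Sanity check: (A − (-4)·I) v_1 = (0, 0, 0, 0)ᵀ = 0. ✓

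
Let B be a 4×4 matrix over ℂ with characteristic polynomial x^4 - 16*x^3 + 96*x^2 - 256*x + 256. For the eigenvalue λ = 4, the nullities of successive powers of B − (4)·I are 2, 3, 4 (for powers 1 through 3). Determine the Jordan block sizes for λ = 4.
Block sizes for λ = 4: [3, 1]

From the dimensions of kernels of powers, the number of Jordan blocks of size at least j is d_j − d_{j−1} where d_j = dim ker(N^j) (with d_0 = 0). Computing the differences gives [2, 1, 1].
The number of blocks of size exactly k is (#blocks of size ≥ k) − (#blocks of size ≥ k + 1), so the partition is: 1 block(s) of size 1, 1 block(s) of size 3.
In nonincreasing order the block sizes are [3, 1].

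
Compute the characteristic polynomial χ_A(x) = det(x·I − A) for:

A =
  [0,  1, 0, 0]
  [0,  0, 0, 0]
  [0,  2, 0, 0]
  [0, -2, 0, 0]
x^4

Expanding det(x·I − A) (e.g. by cofactor expansion or by noting that A is similar to its Jordan form J, which has the same characteristic polynomial as A) gives
  χ_A(x) = x^4
which factors as x^4. The eigenvalues (with algebraic multiplicities) are λ = 0 with multiplicity 4.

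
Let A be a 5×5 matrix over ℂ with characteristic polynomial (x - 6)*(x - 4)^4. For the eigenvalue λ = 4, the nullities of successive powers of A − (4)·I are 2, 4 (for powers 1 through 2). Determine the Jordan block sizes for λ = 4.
Block sizes for λ = 4: [2, 2]

From the dimensions of kernels of powers, the number of Jordan blocks of size at least j is d_j − d_{j−1} where d_j = dim ker(N^j) (with d_0 = 0). Computing the differences gives [2, 2].
The number of blocks of size exactly k is (#blocks of size ≥ k) − (#blocks of size ≥ k + 1), so the partition is: 2 block(s) of size 2.
In nonincreasing order the block sizes are [2, 2].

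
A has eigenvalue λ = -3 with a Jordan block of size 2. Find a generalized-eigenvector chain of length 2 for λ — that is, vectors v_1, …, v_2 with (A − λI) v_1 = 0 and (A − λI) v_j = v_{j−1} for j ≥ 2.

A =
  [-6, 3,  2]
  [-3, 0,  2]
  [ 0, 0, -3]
A Jordan chain for λ = -3 of length 2:
v_1 = (-3, -3, 0)ᵀ
v_2 = (1, 0, 0)ᵀ

Let N = A − (-3)·I. We want v_2 with N^2 v_2 = 0 but N^1 v_2 ≠ 0; then v_{j-1} := N · v_j for j = 2, …, 2.

Pick v_2 = (1, 0, 0)ᵀ.
Then v_1 = N · v_2 = (-3, -3, 0)ᵀ.

Sanity check: (A − (-3)·I) v_1 = (0, 0, 0)ᵀ = 0. ✓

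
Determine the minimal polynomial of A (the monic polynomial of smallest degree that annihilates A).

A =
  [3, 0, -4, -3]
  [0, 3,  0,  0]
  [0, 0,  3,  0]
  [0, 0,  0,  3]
x^2 - 6*x + 9

The characteristic polynomial is χ_A(x) = (x - 3)^4, so the eigenvalues are known. The minimal polynomial is
  m_A(x) = Π_λ (x − λ)^{k_λ}
where k_λ is the size of the *largest* Jordan block for λ (equivalently, the smallest k with (A − λI)^k v = 0 for every generalised eigenvector v of λ).

  λ = 3: largest Jordan block has size 2, contributing (x − 3)^2

So m_A(x) = (x - 3)^2 = x^2 - 6*x + 9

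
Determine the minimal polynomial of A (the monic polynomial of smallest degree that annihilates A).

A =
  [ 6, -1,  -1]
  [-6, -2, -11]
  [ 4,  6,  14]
x^3 - 18*x^2 + 108*x - 216

The characteristic polynomial is χ_A(x) = (x - 6)^3, so the eigenvalues are known. The minimal polynomial is
  m_A(x) = Π_λ (x − λ)^{k_λ}
where k_λ is the size of the *largest* Jordan block for λ (equivalently, the smallest k with (A − λI)^k v = 0 for every generalised eigenvector v of λ).

  λ = 6: largest Jordan block has size 3, contributing (x − 6)^3

So m_A(x) = (x - 6)^3 = x^3 - 18*x^2 + 108*x - 216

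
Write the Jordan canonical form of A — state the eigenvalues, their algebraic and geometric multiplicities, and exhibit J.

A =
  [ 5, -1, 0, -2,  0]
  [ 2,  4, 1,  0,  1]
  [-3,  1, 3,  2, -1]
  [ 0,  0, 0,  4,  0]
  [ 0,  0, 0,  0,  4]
J_3(4) ⊕ J_1(4) ⊕ J_1(4)

The characteristic polynomial is
  det(x·I − A) = x^5 - 20*x^4 + 160*x^3 - 640*x^2 + 1280*x - 1024 = (x - 4)^5

Eigenvalues and multiplicities (the geometric multiplicity of λ is n − rank(A − λI), which equals the number of Jordan blocks for λ):
  λ = 4: algebraic multiplicity = 5, geometric multiplicity = 3

Determining the block sizes for each eigenvalue:
  λ = 4: with am = 5 and gm = 3, the partition is not yet determined (e.g. several partitions of 5 into 3 parts exist). Let N = A − (4)·I. Computing rank(N^1) = 2, rank(N^2) = 1, rank(N^3) = 0; the number of blocks of size ≥ j is rank(N^{j−1}) − rank(N^j), giving [3, 1, 1]. So we have 1 block(s) of size 3, 2 block(s) of size 1 → block sizes [3, 1, 1]

Assembling the blocks gives a Jordan form
J =
  [4, 1, 0, 0, 0]
  [0, 4, 1, 0, 0]
  [0, 0, 4, 0, 0]
  [0, 0, 0, 4, 0]
  [0, 0, 0, 0, 4]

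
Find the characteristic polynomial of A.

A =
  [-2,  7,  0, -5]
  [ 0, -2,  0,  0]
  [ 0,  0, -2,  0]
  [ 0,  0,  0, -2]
x^4 + 8*x^3 + 24*x^2 + 32*x + 16

Expanding det(x·I − A) (e.g. by cofactor expansion or by noting that A is similar to its Jordan form J, which has the same characteristic polynomial as A) gives
  χ_A(x) = x^4 + 8*x^3 + 24*x^2 + 32*x + 16
which factors as (x + 2)^4. The eigenvalues (with algebraic multiplicities) are λ = -2 with multiplicity 4.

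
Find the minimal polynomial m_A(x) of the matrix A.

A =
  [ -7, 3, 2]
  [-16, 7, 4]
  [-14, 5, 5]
x^3 - 5*x^2 + 7*x - 3

The characteristic polynomial is χ_A(x) = (x - 3)*(x - 1)^2, so the eigenvalues are known. The minimal polynomial is
  m_A(x) = Π_λ (x − λ)^{k_λ}
where k_λ is the size of the *largest* Jordan block for λ (equivalently, the smallest k with (A − λI)^k v = 0 for every generalised eigenvector v of λ).

  λ = 1: largest Jordan block has size 2, contributing (x − 1)^2
  λ = 3: largest Jordan block has size 1, contributing (x − 3)

So m_A(x) = (x - 3)*(x - 1)^2 = x^3 - 5*x^2 + 7*x - 3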